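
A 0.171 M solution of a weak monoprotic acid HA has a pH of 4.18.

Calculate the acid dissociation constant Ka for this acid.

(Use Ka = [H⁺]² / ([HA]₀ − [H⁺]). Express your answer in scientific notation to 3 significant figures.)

[H⁺] = 10^(−pH) = 10^(−4.18) = 6.607e-05 M. For HA ⇌ H⁺ + A⁻, Ka = [H⁺][A⁻]/[HA] = [H⁺]² / ([HA]₀ − [H⁺]) = (6.607e-05)² / (0.171 − 6.607e-05) = 2.55e-08.

K_a = 2.55e-08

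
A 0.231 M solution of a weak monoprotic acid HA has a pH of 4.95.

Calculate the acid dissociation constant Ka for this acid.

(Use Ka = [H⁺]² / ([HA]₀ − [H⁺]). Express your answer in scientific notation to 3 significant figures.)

[H⁺] = 10^(−pH) = 10^(−4.95) = 1.122e-05 M. For HA ⇌ H⁺ + A⁻, Ka = [H⁺][A⁻]/[HA] = [H⁺]² / ([HA]₀ − [H⁺]) = (1.122e-05)² / (0.231 − 1.122e-05) = 5.45e-10.

K_a = 5.45e-10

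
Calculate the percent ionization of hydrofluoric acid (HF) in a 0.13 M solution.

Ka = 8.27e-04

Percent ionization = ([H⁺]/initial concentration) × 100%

Using Ka equilibrium: x² + Ka×x - Ka×C = 0. Solving: [H⁺] = 9.9634e-03. Percent = (9.9634e-03/0.13) × 100

Percent ionization = 7.66%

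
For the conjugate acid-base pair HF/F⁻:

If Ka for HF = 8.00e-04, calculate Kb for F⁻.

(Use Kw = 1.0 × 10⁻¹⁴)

For a conjugate pair Ka × Kb = Kw, so Kb = Kw/Ka = 1.0 × 10⁻¹⁴ / 8.00e-04 = 1.25e-11.

K_b = 1.25e-11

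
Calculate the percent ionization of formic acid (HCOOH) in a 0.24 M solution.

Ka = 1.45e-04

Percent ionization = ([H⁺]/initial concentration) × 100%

Using Ka equilibrium: x² + Ka×x - Ka×C = 0. Solving: [H⁺] = 5.8271e-03. Percent = (5.8271e-03/0.24) × 100

Percent ionization = 2.43%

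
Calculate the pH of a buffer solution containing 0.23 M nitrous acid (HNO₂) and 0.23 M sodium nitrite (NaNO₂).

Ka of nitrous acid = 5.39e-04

pKa = -log(5.39e-04) = 3.27. pH = pKa + log([A⁻]/[HA]) = 3.27 + log(0.23/0.23)

pH = 3.27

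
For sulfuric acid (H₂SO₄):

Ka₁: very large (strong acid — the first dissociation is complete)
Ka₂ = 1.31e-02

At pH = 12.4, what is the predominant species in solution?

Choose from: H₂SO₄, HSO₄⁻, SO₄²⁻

The first dissociation is complete, so H₂SO₄ itself is never the predominant species in water; pKa₂ = -log(1.31e-02) = 1.88. For a polyprotic acid the predominant species crosses at each pKa: below pKa_n the protonated form dominates, above it the deprotonated form does. At pH = 12.4, the predominant species is SO₄²⁻.

SO₄²⁻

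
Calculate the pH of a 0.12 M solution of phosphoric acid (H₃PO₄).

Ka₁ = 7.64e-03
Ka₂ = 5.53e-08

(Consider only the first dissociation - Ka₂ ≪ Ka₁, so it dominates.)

First dissociation dominates. From Ka₁ = [H⁺][HA⁻]/[H₂A], x² + Ka₁·x − Ka₁·C = 0 with C = 0.12 M and Ka₁ = 7.64e-03. Solving: [H⁺] = (−Ka₁ + √(Ka₁² + 4·Ka₁·C)) / 2 = 2.6699e-02 M. pH = -log(2.6699e-02) = 1.57.

pH = 1.57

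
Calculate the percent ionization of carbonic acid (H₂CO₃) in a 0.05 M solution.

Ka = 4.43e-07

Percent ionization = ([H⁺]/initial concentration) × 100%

Using Ka equilibrium: x² + Ka×x - Ka×C = 0. Solving: [H⁺] = 1.4861e-04. Percent = (1.4861e-04/0.05) × 100

Percent ionization = 0.297%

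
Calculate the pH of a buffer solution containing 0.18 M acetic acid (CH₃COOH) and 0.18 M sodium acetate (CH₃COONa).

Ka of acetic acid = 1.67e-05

pKa = -log(1.67e-05) = 4.78. pH = pKa + log([A⁻]/[HA]) = 4.78 + log(0.18/0.18)

pH = 4.78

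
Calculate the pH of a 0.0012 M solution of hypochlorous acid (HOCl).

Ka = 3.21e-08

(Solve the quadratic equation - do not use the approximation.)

x² + Ka×x - Ka×C = 0. Using quadratic formula: [H⁺] = 6.1904e-06

pH = 5.21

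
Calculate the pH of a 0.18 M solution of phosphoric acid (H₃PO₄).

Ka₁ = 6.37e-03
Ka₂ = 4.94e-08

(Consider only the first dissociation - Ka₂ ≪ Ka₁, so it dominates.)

First dissociation dominates. From Ka₁ = [H⁺][HA⁻]/[H₂A], x² + Ka₁·x − Ka₁·C = 0 with C = 0.18 M and Ka₁ = 6.37e-03. Solving: [H⁺] = (−Ka₁ + √(Ka₁² + 4·Ka₁·C)) / 2 = 3.0826e-02 M. pH = -log(3.0826e-02) = 1.51.

pH = 1.51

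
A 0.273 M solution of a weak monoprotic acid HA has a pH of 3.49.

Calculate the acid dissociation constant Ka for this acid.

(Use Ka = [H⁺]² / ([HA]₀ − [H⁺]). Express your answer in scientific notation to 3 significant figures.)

[H⁺] = 10^(−pH) = 10^(−3.49) = 3.236e-04 M. For HA ⇌ H⁺ + A⁻, Ka = [H⁺][A⁻]/[HA] = [H⁺]² / ([HA]₀ − [H⁺]) = (3.236e-04)² / (0.273 − 3.236e-04) = 3.84e-07.

K_a = 3.84e-07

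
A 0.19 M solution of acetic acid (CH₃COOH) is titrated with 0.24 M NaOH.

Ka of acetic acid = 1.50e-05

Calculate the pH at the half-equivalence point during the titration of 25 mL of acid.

At half-equivalence [HA] = [A⁻], so Henderson-Hasselbalch gives pH = pKa = -log(1.50e-05) = 4.82.

pH = pKa = 4.82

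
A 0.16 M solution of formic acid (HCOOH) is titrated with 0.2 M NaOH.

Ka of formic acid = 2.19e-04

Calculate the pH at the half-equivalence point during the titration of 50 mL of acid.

At half-equivalence [HA] = [A⁻], so Henderson-Hasselbalch gives pH = pKa = -log(2.19e-04) = 3.66.

pH = pKa = 3.66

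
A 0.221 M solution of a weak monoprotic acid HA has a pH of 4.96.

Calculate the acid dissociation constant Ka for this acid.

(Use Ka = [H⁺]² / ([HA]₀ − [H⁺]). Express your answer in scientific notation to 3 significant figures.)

[H⁺] = 10^(−pH) = 10^(−4.96) = 1.096e-05 M. For HA ⇌ H⁺ + A⁻, Ka = [H⁺][A⁻]/[HA] = [H⁺]² / ([HA]₀ − [H⁺]) = (1.096e-05)² / (0.221 − 1.096e-05) = 5.44e-10.

K_a = 5.44e-10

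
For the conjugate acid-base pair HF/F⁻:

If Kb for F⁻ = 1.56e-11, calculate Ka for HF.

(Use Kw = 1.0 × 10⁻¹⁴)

For a conjugate pair Ka × Kb = Kw, so Ka = Kw/Kb = 1.0 × 10⁻¹⁴ / 1.56e-11 = 6.41e-04.

K_a = 6.41e-04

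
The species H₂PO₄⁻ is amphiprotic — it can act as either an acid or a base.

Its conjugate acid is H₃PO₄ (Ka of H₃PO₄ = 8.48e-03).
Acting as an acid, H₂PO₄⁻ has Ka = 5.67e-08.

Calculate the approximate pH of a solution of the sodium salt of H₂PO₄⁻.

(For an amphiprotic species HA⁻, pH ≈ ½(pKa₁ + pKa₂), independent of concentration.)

pKa₁ = -log(8.48e-03) = 2.07; pKa₂ = -log(5.67e-08) = 7.25. For an amphiprotic species, pH ≈ ½(pKa₁ + pKa₂) = ½(2.07 + 7.25) = 4.66.

pH = 4.66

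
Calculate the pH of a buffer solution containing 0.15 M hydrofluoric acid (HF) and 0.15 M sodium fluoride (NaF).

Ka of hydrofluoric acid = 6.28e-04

pKa = -log(6.28e-04) = 3.20. pH = pKa + log([A⁻]/[HA]) = 3.20 + log(0.15/0.15)

pH = 3.20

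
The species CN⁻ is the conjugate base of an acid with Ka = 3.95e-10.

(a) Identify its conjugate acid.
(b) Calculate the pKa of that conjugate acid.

(a) The conjugate acid is formed by adding one H⁺ to CN⁻, giving HCN. (b) pKa = -log(Ka) = -log(3.95e-10) = 9.40.

Conjugate acid: HCN; pK_a = 9.40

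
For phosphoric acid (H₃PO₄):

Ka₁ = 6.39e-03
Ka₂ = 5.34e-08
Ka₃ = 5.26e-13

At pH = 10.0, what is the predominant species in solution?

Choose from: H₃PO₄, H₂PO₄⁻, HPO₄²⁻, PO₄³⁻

pKa₁ = 2.19, pKa₂ = 7.27, pKa₃ = 12.28. For a polyprotic acid the predominant species crosses at each pKa: below pKa_n the protonated form dominates, above it the deprotonated form does. At pH = 10.0, the predominant species is HPO₄²⁻.

HPO₄²⁻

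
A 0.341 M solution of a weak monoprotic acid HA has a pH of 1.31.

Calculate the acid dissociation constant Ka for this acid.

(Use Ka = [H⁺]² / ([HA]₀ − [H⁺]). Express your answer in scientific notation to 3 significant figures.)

[H⁺] = 10^(−pH) = 10^(−1.31) = 4.898e-02 M. For HA ⇌ H⁺ + A⁻, Ka = [H⁺][A⁻]/[HA] = [H⁺]² / ([HA]₀ − [H⁺]) = (4.898e-02)² / (0.341 − 4.898e-02) = 8.21e-03.

K_a = 8.21e-03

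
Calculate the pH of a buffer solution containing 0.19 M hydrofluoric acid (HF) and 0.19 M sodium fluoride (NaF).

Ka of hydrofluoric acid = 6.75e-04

pKa = -log(6.75e-04) = 3.17. pH = pKa + log([A⁻]/[HA]) = 3.17 + log(0.19/0.19)

pH = 3.17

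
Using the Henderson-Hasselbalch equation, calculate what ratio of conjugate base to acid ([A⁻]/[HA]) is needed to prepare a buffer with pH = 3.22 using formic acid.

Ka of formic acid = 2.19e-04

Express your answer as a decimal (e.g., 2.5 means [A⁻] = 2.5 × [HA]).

pKa = -log(2.19e-04) = 3.6596. pH = pKa + log([A⁻]/[HA]), so log([A⁻]/[HA]) = pH − pKa = 3.22 − 3.6596 = -0.4396. [A⁻]/[HA] = 10^(-0.4396) = 0.363

[A⁻]/[HA] = 0.363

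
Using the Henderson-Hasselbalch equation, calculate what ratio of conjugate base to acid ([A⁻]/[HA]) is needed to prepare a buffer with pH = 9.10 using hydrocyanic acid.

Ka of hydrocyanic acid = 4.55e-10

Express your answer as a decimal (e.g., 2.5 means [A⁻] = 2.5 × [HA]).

pKa = -log(4.55e-10) = 9.3420. pH = pKa + log([A⁻]/[HA]), so log([A⁻]/[HA]) = pH − pKa = 9.10 − 9.3420 = -0.2420. [A⁻]/[HA] = 10^(-0.2420) = 0.573

[A⁻]/[HA] = 0.573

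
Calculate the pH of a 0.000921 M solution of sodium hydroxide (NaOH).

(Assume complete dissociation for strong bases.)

[OH⁻] = 0.000921 M for strong base. pOH = -log[OH⁻] = 3.04, pH = 14 - pOH

pH = 10.96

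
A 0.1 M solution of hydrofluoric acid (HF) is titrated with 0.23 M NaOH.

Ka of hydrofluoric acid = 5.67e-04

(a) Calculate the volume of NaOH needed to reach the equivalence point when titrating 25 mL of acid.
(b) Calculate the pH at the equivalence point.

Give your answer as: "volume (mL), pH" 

moles acid = 0.1 × 25/1000 = 0.0025 mol; V_base = moles/0.23 × 1000 = 10.9 mL. At equivalence only the conjugate base is present: [A⁻] = 0.0025/0.036 = 6.9697e-02 M. Kb = Kw/Ka = 1.76e-11; [OH⁻] = √(Kb × [A⁻]) = 1.1087e-06; pOH = 5.96; pH = 14 - pOH = 8.04.

V = 10.9 mL, pH = 8.04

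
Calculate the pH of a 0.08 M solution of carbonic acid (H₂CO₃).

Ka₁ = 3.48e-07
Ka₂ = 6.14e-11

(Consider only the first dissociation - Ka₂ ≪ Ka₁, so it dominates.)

First dissociation dominates. From Ka₁ = [H⁺][HA⁻]/[H₂A], x² + Ka₁·x − Ka₁·C = 0 with C = 0.08 M and Ka₁ = 3.48e-07. Solving: [H⁺] = (−Ka₁ + √(Ka₁² + 4·Ka₁·C)) / 2 = 1.6668e-04 M. pH = -log(1.6668e-04) = 3.78.

pH = 3.78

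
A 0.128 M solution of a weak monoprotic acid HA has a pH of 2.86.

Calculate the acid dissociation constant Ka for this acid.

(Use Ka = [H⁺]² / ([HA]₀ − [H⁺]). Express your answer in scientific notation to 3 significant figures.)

[H⁺] = 10^(−pH) = 10^(−2.86) = 1.380e-03 M. For HA ⇌ H⁺ + A⁻, Ka = [H⁺][A⁻]/[HA] = [H⁺]² / ([HA]₀ − [H⁺]) = (1.380e-03)² / (0.128 − 1.380e-03) = 1.50e-05.

K_a = 1.50e-05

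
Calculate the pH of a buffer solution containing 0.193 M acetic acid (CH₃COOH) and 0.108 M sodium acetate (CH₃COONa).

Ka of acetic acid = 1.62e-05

pKa = -log(1.62e-05) = 4.79. pH = pKa + log([A⁻]/[HA]) = 4.79 + log(0.108/0.193)

pH = 4.54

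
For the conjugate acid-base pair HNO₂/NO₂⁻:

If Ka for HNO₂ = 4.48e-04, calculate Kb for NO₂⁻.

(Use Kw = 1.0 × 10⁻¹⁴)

For a conjugate pair Ka × Kb = Kw, so Kb = Kw/Ka = 1.0 × 10⁻¹⁴ / 4.48e-04 = 2.23e-11.

K_b = 2.23e-11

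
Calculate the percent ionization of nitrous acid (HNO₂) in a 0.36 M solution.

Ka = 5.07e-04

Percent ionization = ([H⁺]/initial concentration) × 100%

Using Ka equilibrium: x² + Ka×x - Ka×C = 0. Solving: [H⁺] = 1.3259e-02. Percent = (1.3259e-02/0.36) × 100

Percent ionization = 3.68%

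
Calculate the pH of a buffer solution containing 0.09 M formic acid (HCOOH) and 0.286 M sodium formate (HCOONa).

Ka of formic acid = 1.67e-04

pKa = -log(1.67e-04) = 3.78. pH = pKa + log([A⁻]/[HA]) = 3.78 + log(0.286/0.09)

pH = 4.28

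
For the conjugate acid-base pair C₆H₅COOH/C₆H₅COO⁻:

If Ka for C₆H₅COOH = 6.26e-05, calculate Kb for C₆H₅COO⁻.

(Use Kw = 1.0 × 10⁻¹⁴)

For a conjugate pair Ka × Kb = Kw, so Kb = Kw/Ka = 1.0 × 10⁻¹⁴ / 6.26e-05 = 1.60e-10.

K_b = 1.60e-10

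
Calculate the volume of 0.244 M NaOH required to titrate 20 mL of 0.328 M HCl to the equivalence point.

At equivalence: moles acid = moles base. moles HCl = 0.328 × 20/1000 = 0.00656 mol. V_base = moles / 0.244 × 1000 = 26.9 mL.

V_{base} = 26.9 mL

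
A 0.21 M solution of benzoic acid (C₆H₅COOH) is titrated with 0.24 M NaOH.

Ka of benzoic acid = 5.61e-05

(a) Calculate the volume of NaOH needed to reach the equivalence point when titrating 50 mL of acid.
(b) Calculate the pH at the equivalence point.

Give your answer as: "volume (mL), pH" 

moles acid = 0.21 × 50/1000 = 0.0105 mol; V_base = moles/0.24 × 1000 = 43.8 mL. At equivalence only the conjugate base is present: [A⁻] = 0.0105/0.094 = 1.1200e-01 M. Kb = Kw/Ka = 1.78e-10; [OH⁻] = √(Kb × [A⁻]) = 4.4681e-06; pOH = 5.35; pH = 14 - pOH = 8.65.

V = 43.8 mL, pH = 8.65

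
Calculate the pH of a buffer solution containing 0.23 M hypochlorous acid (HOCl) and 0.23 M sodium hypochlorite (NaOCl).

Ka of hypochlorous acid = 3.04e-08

pKa = -log(3.04e-08) = 7.52. pH = pKa + log([A⁻]/[HA]) = 7.52 + log(0.23/0.23)

pH = 7.52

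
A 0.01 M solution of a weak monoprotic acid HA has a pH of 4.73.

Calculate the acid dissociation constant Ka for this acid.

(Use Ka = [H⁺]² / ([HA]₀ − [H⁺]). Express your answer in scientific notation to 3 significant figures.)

[H⁺] = 10^(−pH) = 10^(−4.73) = 1.862e-05 M. For HA ⇌ H⁺ + A⁻, Ka = [H⁺][A⁻]/[HA] = [H⁺]² / ([HA]₀ − [H⁺]) = (1.862e-05)² / (0.01 − 1.862e-05) = 3.47e-08.

K_a = 3.47e-08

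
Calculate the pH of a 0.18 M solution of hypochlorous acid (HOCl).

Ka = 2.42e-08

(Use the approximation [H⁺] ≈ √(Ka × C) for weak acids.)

[H⁺] = √(Ka × C) = √(2.42e-08 × 0.18) = 6.6000e-05. pH = -log(6.6000e-05)

pH = 4.18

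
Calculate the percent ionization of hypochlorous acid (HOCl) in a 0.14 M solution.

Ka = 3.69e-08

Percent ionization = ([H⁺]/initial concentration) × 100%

Using Ka equilibrium: x² + Ka×x - Ka×C = 0. Solving: [H⁺] = 7.1856e-05. Percent = (7.1856e-05/0.14) × 100

Percent ionization = 0.0513%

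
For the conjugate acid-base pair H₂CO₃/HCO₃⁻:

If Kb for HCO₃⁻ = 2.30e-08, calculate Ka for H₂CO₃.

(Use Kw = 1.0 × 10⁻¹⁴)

For a conjugate pair Ka × Kb = Kw, so Ka = Kw/Kb = 1.0 × 10⁻¹⁴ / 2.30e-08 = 4.35e-07.

K_a = 4.35e-07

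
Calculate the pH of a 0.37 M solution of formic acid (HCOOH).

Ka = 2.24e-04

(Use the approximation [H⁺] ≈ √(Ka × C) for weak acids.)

[H⁺] = √(Ka × C) = √(2.24e-04 × 0.37) = 9.1038e-03. pH = -log(9.1038e-03)

pH = 2.04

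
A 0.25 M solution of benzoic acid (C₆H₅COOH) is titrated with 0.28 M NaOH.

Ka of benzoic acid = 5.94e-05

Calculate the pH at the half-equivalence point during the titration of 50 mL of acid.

At half-equivalence [HA] = [A⁻], so Henderson-Hasselbalch gives pH = pKa = -log(5.94e-05) = 4.23.

pH = pKa = 4.23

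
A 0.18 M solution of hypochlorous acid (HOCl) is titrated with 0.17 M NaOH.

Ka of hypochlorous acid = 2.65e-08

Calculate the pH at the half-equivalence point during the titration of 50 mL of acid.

At half-equivalence [HA] = [A⁻], so Henderson-Hasselbalch gives pH = pKa = -log(2.65e-08) = 7.58.

pH = pKa = 7.58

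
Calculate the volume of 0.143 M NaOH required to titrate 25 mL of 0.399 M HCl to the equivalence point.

At equivalence: moles acid = moles base. moles HCl = 0.399 × 25/1000 = 0.009975 mol. V_base = moles / 0.143 × 1000 = 69.8 mL.

V_{base} = 69.8 mL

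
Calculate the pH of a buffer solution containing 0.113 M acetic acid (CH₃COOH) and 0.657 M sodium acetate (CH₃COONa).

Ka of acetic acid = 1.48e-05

pKa = -log(1.48e-05) = 4.83. pH = pKa + log([A⁻]/[HA]) = 4.83 + log(0.657/0.113)

pH = 5.59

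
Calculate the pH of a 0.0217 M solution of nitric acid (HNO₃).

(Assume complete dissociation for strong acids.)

[H⁺] = 0.0217 M for strong acid. pH = -log[H⁺] = -log(0.0217)

pH = 1.66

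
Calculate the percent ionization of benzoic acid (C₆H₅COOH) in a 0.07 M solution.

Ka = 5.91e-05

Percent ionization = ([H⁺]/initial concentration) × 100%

Using Ka equilibrium: x² + Ka×x - Ka×C = 0. Solving: [H⁺] = 2.0046e-03. Percent = (2.0046e-03/0.07) × 100

Percent ionization = 2.86%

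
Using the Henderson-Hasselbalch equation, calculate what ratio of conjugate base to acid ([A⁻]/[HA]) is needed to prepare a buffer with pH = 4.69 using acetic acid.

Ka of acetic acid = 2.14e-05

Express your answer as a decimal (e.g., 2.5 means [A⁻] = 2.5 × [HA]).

pKa = -log(2.14e-05) = 4.6696. pH = pKa + log([A⁻]/[HA]), so log([A⁻]/[HA]) = pH − pKa = 4.69 − 4.6696 = 0.0204. [A⁻]/[HA] = 10^(0.0204) = 1.05

[A⁻]/[HA] = 1.05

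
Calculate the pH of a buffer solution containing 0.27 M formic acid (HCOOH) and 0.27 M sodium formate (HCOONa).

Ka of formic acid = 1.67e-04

pKa = -log(1.67e-04) = 3.78. pH = pKa + log([A⁻]/[HA]) = 3.78 + log(0.27/0.27)

pH = 3.78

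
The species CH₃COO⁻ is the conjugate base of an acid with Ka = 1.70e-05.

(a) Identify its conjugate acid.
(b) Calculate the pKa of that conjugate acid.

(a) The conjugate acid is formed by adding one H⁺ to CH₃COO⁻, giving CH₃COOH. (b) pKa = -log(Ka) = -log(1.70e-05) = 4.77.

Conjugate acid: CH₃COOH; pK_a = 4.77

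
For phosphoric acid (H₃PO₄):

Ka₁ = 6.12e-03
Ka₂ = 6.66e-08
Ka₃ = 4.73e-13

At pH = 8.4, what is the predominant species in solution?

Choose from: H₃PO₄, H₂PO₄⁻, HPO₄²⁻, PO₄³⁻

pKa₁ = 2.21, pKa₂ = 7.18, pKa₃ = 12.33. For a polyprotic acid the predominant species crosses at each pKa: below pKa_n the protonated form dominates, above it the deprotonated form does. At pH = 8.4, the predominant species is HPO₄²⁻.

HPO₄²⁻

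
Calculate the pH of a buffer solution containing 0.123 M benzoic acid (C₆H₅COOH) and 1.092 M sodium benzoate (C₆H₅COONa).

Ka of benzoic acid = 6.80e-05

pKa = -log(6.80e-05) = 4.17. pH = pKa + log([A⁻]/[HA]) = 4.17 + log(1.092/0.123)

pH = 5.12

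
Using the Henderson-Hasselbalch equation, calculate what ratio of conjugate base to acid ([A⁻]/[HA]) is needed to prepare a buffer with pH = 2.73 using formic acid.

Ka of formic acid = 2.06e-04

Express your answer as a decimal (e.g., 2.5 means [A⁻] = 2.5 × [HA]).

pKa = -log(2.06e-04) = 3.6861. pH = pKa + log([A⁻]/[HA]), so log([A⁻]/[HA]) = pH − pKa = 2.73 − 3.6861 = -0.9561. [A⁻]/[HA] = 10^(-0.9561) = 0.111

[A⁻]/[HA] = 0.111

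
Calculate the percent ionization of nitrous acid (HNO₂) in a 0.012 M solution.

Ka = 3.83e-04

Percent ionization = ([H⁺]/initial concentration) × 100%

Using Ka equilibrium: x² + Ka×x - Ka×C = 0. Solving: [H⁺] = 1.9609e-03. Percent = (1.9609e-03/0.012) × 100

Percent ionization = 16.3%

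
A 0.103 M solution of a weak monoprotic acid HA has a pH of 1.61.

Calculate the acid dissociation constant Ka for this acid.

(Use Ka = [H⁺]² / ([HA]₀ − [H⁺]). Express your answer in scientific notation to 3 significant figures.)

[H⁺] = 10^(−pH) = 10^(−1.61) = 2.455e-02 M. For HA ⇌ H⁺ + A⁻, Ka = [H⁺][A⁻]/[HA] = [H⁺]² / ([HA]₀ − [H⁺]) = (2.455e-02)² / (0.103 − 2.455e-02) = 7.68e-03.

K_a = 7.68e-03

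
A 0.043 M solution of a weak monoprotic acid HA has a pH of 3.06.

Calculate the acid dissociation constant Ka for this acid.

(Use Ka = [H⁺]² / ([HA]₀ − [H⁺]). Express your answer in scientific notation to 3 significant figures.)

[H⁺] = 10^(−pH) = 10^(−3.06) = 8.710e-04 M. For HA ⇌ H⁺ + A⁻, Ka = [H⁺][A⁻]/[HA] = [H⁺]² / ([HA]₀ − [H⁺]) = (8.710e-04)² / (0.043 − 8.710e-04) = 1.80e-05.

K_a = 1.80e-05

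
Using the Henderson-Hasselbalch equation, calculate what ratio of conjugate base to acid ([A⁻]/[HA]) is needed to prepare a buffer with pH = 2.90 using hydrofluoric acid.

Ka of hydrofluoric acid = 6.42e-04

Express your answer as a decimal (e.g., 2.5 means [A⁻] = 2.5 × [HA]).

pKa = -log(6.42e-04) = 3.1925. pH = pKa + log([A⁻]/[HA]), so log([A⁻]/[HA]) = pH − pKa = 2.90 − 3.1925 = -0.2925. [A⁻]/[HA] = 10^(-0.2925) = 0.510

[A⁻]/[HA] = 0.510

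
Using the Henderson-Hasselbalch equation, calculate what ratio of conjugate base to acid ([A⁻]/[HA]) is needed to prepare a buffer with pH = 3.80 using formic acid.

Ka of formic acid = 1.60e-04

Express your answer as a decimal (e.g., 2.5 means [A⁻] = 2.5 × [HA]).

pKa = -log(1.60e-04) = 3.7959. pH = pKa + log([A⁻]/[HA]), so log([A⁻]/[HA]) = pH − pKa = 3.80 − 3.7959 = 0.0041. [A⁻]/[HA] = 10^(0.0041) = 1.01

[A⁻]/[HA] = 1.01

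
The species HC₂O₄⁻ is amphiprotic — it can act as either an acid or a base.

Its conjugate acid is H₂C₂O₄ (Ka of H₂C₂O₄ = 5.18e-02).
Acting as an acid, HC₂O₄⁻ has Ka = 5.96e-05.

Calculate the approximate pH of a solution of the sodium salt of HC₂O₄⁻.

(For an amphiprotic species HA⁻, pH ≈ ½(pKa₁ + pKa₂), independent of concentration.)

pKa₁ = -log(5.18e-02) = 1.29; pKa₂ = -log(5.96e-05) = 4.22. For an amphiprotic species, pH ≈ ½(pKa₁ + pKa₂) = ½(1.29 + 4.22) = 2.76.

pH = 2.76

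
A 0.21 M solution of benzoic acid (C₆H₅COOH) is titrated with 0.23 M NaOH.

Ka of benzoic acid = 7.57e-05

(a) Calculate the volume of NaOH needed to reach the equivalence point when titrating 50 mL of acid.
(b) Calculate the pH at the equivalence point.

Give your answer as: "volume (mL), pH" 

moles acid = 0.21 × 50/1000 = 0.0105 mol; V_base = moles/0.23 × 1000 = 45.7 mL. At equivalence only the conjugate base is present: [A⁻] = 0.0105/0.096 = 1.0977e-01 M. Kb = Kw/Ka = 1.32e-10; [OH⁻] = √(Kb × [A⁻]) = 3.8080e-06; pOH = 5.42; pH = 14 - pOH = 8.58.

V = 45.7 mL, pH = 8.58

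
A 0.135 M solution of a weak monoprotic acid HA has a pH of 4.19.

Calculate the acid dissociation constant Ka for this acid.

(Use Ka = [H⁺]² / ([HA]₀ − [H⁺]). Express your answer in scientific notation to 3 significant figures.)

[H⁺] = 10^(−pH) = 10^(−4.19) = 6.457e-05 M. For HA ⇌ H⁺ + A⁻, Ka = [H⁺][A⁻]/[HA] = [H⁺]² / ([HA]₀ − [H⁺]) = (6.457e-05)² / (0.135 − 6.457e-05) = 3.09e-08.

K_a = 3.09e-08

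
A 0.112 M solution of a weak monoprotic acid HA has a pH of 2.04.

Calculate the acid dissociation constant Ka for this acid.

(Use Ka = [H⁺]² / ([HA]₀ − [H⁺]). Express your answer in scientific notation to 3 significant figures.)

[H⁺] = 10^(−pH) = 10^(−2.04) = 9.120e-03 M. For HA ⇌ H⁺ + A⁻, Ka = [H⁺][A⁻]/[HA] = [H⁺]² / ([HA]₀ − [H⁺]) = (9.120e-03)² / (0.112 − 9.120e-03) = 8.08e-04.

K_a = 8.08e-04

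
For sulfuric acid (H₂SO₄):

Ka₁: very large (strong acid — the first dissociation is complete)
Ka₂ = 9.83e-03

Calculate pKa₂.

pKa₂ = -log(Ka₂) = -log(9.83e-03) = 2.01.

pK_{a2} = 2.01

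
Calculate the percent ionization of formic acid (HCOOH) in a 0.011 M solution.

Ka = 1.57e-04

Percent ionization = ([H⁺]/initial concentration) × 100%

Using Ka equilibrium: x² + Ka×x - Ka×C = 0. Solving: [H⁺] = 1.2380e-03. Percent = (1.2380e-03/0.011) × 100

Percent ionization = 11.3%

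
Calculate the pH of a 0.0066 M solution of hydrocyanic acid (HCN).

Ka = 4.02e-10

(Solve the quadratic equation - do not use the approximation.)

x² + Ka×x - Ka×C = 0. Using quadratic formula: [H⁺] = 1.6287e-06

pH = 5.79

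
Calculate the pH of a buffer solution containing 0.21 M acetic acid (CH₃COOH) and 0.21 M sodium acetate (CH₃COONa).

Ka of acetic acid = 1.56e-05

pKa = -log(1.56e-05) = 4.81. pH = pKa + log([A⁻]/[HA]) = 4.81 + log(0.21/0.21)

pH = 4.81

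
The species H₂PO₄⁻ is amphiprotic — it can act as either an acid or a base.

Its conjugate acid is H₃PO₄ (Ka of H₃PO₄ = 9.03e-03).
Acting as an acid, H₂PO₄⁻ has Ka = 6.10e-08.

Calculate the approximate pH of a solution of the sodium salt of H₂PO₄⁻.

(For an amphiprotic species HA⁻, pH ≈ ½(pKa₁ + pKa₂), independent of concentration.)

pKa₁ = -log(9.03e-03) = 2.04; pKa₂ = -log(6.10e-08) = 7.21. For an amphiprotic species, pH ≈ ½(pKa₁ + pKa₂) = ½(2.04 + 7.21) = 4.63.

pH = 4.63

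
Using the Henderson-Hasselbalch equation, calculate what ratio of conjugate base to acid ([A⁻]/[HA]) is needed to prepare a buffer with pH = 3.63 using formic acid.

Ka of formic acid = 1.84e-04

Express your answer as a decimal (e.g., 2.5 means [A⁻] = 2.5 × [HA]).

pKa = -log(1.84e-04) = 3.7352. pH = pKa + log([A⁻]/[HA]), so log([A⁻]/[HA]) = pH − pKa = 3.63 − 3.7352 = -0.1052. [A⁻]/[HA] = 10^(-0.1052) = 0.785

[A⁻]/[HA] = 0.785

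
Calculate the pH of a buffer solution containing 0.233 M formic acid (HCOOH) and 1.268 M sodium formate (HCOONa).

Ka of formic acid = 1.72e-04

pKa = -log(1.72e-04) = 3.76. pH = pKa + log([A⁻]/[HA]) = 3.76 + log(1.268/0.233)

pH = 4.50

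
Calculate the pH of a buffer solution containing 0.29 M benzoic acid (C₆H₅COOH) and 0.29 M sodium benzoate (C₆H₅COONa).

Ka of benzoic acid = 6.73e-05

pKa = -log(6.73e-05) = 4.17. pH = pKa + log([A⁻]/[HA]) = 4.17 + log(0.29/0.29)

pH = 4.17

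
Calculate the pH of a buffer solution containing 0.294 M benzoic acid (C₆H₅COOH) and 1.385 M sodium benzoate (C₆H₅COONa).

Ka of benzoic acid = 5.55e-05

pKa = -log(5.55e-05) = 4.26. pH = pKa + log([A⁻]/[HA]) = 4.26 + log(1.385/0.294)

pH = 4.93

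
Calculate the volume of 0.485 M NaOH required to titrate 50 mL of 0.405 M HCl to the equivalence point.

At equivalence: moles acid = moles base. moles HCl = 0.405 × 50/1000 = 0.02025 mol. V_base = moles / 0.485 × 1000 = 41.8 mL.

V_{base} = 41.8 mL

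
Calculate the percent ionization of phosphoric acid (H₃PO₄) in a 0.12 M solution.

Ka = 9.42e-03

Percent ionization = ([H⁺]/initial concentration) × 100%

Using Ka equilibrium: x² + Ka×x - Ka×C = 0. Solving: [H⁺] = 2.9240e-02. Percent = (2.9240e-02/0.12) × 100

Percent ionization = 24.4%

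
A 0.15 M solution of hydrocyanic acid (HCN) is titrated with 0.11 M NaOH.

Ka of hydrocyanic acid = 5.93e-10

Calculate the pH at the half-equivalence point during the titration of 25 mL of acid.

At half-equivalence [HA] = [A⁻], so Henderson-Hasselbalch gives pH = pKa = -log(5.93e-10) = 9.23.

pH = pKa = 9.23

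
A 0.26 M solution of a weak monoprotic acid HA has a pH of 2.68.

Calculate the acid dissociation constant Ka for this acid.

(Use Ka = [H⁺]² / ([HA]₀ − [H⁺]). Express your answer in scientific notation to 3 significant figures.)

[H⁺] = 10^(−pH) = 10^(−2.68) = 2.089e-03 M. For HA ⇌ H⁺ + A⁻, Ka = [H⁺][A⁻]/[HA] = [H⁺]² / ([HA]₀ − [H⁺]) = (2.089e-03)² / (0.26 − 2.089e-03) = 1.69e-05.

K_a = 1.69e-05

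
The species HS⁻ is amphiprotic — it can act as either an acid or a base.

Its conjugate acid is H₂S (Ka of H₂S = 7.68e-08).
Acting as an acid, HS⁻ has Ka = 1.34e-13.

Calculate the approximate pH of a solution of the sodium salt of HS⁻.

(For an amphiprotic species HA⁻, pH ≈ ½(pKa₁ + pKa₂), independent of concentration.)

pKa₁ = -log(7.68e-08) = 7.11; pKa₂ = -log(1.34e-13) = 12.87. For an amphiprotic species, pH ≈ ½(pKa₁ + pKa₂) = ½(7.11 + 12.87) = 9.99.

pH = 9.99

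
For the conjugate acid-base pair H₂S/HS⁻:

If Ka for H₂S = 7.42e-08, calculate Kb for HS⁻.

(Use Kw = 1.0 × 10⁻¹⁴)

For a conjugate pair Ka × Kb = Kw, so Kb = Kw/Ka = 1.0 × 10⁻¹⁴ / 7.42e-08 = 1.35e-07.

K_b = 1.35e-07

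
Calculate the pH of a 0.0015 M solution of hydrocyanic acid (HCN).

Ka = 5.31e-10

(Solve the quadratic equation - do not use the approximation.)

x² + Ka×x - Ka×C = 0. Using quadratic formula: [H⁺] = 8.9220e-07

pH = 6.05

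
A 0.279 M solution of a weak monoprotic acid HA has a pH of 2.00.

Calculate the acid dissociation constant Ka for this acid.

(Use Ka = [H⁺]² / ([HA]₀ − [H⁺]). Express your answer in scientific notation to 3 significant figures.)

[H⁺] = 10^(−pH) = 10^(−2.00) = 1.000e-02 M. For HA ⇌ H⁺ + A⁻, Ka = [H⁺][A⁻]/[HA] = [H⁺]² / ([HA]₀ − [H⁺]) = (1.000e-02)² / (0.279 − 1.000e-02) = 3.72e-04.

K_a = 3.72e-04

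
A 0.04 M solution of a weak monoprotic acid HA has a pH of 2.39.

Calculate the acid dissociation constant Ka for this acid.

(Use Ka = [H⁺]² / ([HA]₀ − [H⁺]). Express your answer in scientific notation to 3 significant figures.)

[H⁺] = 10^(−pH) = 10^(−2.39) = 4.074e-03 M. For HA ⇌ H⁺ + A⁻, Ka = [H⁺][A⁻]/[HA] = [H⁺]² / ([HA]₀ − [H⁺]) = (4.074e-03)² / (0.04 − 4.074e-03) = 4.62e-04.

K_a = 4.62e-04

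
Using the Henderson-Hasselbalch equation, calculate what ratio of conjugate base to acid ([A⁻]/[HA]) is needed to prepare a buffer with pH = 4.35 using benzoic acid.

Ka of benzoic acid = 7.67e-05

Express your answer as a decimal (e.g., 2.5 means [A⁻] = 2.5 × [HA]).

pKa = -log(7.67e-05) = 4.1152. pH = pKa + log([A⁻]/[HA]), so log([A⁻]/[HA]) = pH − pKa = 4.35 − 4.1152 = 0.2348. [A⁻]/[HA] = 10^(0.2348) = 1.72

[A⁻]/[HA] = 1.72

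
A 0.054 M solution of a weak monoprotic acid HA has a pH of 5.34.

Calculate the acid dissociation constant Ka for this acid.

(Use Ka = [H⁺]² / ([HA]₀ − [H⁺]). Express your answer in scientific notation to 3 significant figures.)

[H⁺] = 10^(−pH) = 10^(−5.34) = 4.571e-06 M. For HA ⇌ H⁺ + A⁻, Ka = [H⁺][A⁻]/[HA] = [H⁺]² / ([HA]₀ − [H⁺]) = (4.571e-06)² / (0.054 − 4.571e-06) = 3.87e-10.

K_a = 3.87e-10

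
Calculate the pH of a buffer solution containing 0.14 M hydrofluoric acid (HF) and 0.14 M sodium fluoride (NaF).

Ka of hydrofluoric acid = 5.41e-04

pKa = -log(5.41e-04) = 3.27. pH = pKa + log([A⁻]/[HA]) = 3.27 + log(0.14/0.14)

pH = 3.27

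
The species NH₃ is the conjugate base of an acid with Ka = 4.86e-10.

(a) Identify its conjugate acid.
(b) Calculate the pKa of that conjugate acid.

(a) The conjugate acid is formed by adding one H⁺ to NH₃, giving NH₄⁺. (b) pKa = -log(Ka) = -log(4.86e-10) = 9.31.

Conjugate acid: NH₄⁺; pK_a = 9.31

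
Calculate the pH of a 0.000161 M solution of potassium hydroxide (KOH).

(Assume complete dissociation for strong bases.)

[OH⁻] = 0.000161 M for strong base. pOH = -log[OH⁻] = 3.79, pH = 14 - pOH

pH = 10.21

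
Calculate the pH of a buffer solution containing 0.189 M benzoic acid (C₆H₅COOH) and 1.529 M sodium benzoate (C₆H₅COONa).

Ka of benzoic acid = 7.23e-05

pKa = -log(7.23e-05) = 4.14. pH = pKa + log([A⁻]/[HA]) = 4.14 + log(1.529/0.189)

pH = 5.05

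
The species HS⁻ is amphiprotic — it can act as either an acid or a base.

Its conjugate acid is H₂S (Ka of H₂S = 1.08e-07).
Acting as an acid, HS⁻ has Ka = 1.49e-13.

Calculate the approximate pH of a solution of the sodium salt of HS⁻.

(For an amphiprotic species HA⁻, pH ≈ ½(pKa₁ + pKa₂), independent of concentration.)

pKa₁ = -log(1.08e-07) = 6.97; pKa₂ = -log(1.49e-13) = 12.83. For an amphiprotic species, pH ≈ ½(pKa₁ + pKa₂) = ½(6.97 + 12.83) = 9.90.

pH = 9.90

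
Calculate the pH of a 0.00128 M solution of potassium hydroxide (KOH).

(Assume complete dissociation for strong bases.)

[OH⁻] = 0.00128 M for strong base. pOH = -log[OH⁻] = 2.89, pH = 14 - pOH

pH = 11.11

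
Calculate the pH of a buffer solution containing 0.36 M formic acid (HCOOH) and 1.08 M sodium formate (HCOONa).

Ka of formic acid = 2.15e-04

pKa = -log(2.15e-04) = 3.67. pH = pKa + log([A⁻]/[HA]) = 3.67 + log(1.08/0.36)

pH = 4.14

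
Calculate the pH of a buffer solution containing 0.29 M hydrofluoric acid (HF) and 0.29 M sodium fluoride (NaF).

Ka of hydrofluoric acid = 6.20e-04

pKa = -log(6.20e-04) = 3.21. pH = pKa + log([A⁻]/[HA]) = 3.21 + log(0.29/0.29)

pH = 3.21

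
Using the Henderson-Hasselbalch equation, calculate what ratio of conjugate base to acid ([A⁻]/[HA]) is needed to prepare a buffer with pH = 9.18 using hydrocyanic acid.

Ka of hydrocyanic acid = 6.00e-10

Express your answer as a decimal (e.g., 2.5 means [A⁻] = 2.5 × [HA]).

pKa = -log(6.00e-10) = 9.2218. pH = pKa + log([A⁻]/[HA]), so log([A⁻]/[HA]) = pH − pKa = 9.18 − 9.2218 = -0.0418. [A⁻]/[HA] = 10^(-0.0418) = 0.908

[A⁻]/[HA] = 0.908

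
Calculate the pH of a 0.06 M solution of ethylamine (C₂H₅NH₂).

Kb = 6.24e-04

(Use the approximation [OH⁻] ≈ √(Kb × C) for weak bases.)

[OH⁻] = √(Kb × C) = √(6.24e-04 × 0.06) = 6.1188e-03. pOH = 2.21, pH = 14 - pOH

pH = 11.79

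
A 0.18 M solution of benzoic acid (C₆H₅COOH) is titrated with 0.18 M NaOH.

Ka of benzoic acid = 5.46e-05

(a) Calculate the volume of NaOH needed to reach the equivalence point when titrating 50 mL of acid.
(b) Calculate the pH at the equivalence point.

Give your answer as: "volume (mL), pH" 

moles acid = 0.18 × 50/1000 = 0.009 mol; V_base = moles/0.18 × 1000 = 50.0 mL. At equivalence only the conjugate base is present: [A⁻] = 0.009/0.100 = 9.0000e-02 M. Kb = Kw/Ka = 1.83e-10; [OH⁻] = √(Kb × [A⁻]) = 4.0600e-06; pOH = 5.39; pH = 14 - pOH = 8.61.

V = 50.0 mL, pH = 8.61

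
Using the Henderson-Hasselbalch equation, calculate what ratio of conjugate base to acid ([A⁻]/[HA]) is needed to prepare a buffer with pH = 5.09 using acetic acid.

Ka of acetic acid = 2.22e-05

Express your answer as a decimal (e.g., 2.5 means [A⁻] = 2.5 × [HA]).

pKa = -log(2.22e-05) = 4.6536. pH = pKa + log([A⁻]/[HA]), so log([A⁻]/[HA]) = pH − pKa = 5.09 − 4.6536 = 0.4364. [A⁻]/[HA] = 10^(0.4364) = 2.73

[A⁻]/[HA] = 2.73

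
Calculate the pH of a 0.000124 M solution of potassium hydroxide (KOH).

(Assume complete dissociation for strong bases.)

[OH⁻] = 0.000124 M for strong base. pOH = -log[OH⁻] = 3.91, pH = 14 - pOH

pH = 10.09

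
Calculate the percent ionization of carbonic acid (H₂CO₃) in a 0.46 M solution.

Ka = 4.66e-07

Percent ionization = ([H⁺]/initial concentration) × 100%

Using Ka equilibrium: x² + Ka×x - Ka×C = 0. Solving: [H⁺] = 4.6276e-04. Percent = (4.6276e-04/0.46) × 100

Percent ionization = 0.101%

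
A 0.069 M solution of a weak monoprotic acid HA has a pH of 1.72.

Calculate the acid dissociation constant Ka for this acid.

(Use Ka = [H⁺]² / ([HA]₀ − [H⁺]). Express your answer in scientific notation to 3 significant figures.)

[H⁺] = 10^(−pH) = 10^(−1.72) = 1.905e-02 M. For HA ⇌ H⁺ + A⁻, Ka = [H⁺][A⁻]/[HA] = [H⁺]² / ([HA]₀ − [H⁺]) = (1.905e-02)² / (0.069 − 1.905e-02) = 7.27e-03.

K_a = 7.27e-03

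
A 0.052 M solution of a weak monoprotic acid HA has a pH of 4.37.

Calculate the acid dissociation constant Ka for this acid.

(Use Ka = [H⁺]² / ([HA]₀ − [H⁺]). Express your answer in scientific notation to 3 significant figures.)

[H⁺] = 10^(−pH) = 10^(−4.37) = 4.266e-05 M. For HA ⇌ H⁺ + A⁻, Ka = [H⁺][A⁻]/[HA] = [H⁺]² / ([HA]₀ − [H⁺]) = (4.266e-05)² / (0.052 − 4.266e-05) = 3.50e-08.

K_a = 3.50e-08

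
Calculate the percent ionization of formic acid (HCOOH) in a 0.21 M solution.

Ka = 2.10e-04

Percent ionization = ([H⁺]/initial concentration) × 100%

Using Ka equilibrium: x² + Ka×x - Ka×C = 0. Solving: [H⁺] = 6.5366e-03. Percent = (6.5366e-03/0.21) × 100

Percent ionization = 3.11%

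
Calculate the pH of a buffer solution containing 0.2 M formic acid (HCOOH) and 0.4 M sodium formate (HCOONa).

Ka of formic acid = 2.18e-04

pKa = -log(2.18e-04) = 3.66. pH = pKa + log([A⁻]/[HA]) = 3.66 + log(0.4/0.2)

pH = 3.96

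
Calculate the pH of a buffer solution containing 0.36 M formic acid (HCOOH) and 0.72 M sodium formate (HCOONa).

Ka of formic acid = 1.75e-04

pKa = -log(1.75e-04) = 3.76. pH = pKa + log([A⁻]/[HA]) = 3.76 + log(0.72/0.36)

pH = 4.06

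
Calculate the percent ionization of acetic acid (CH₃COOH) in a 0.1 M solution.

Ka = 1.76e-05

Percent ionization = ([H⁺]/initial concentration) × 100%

Using Ka equilibrium: x² + Ka×x - Ka×C = 0. Solving: [H⁺] = 1.3179e-03. Percent = (1.3179e-03/0.1) × 100

Percent ionization = 1.32%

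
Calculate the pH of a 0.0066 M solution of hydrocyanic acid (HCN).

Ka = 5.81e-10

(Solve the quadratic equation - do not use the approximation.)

x² + Ka×x - Ka×C = 0. Using quadratic formula: [H⁺] = 1.9579e-06

pH = 5.71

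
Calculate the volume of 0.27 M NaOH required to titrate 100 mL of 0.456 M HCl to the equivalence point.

At equivalence: moles acid = moles base. moles HCl = 0.456 × 100/1000 = 0.0456 mol. V_base = moles / 0.27 × 1000 = 168.9 mL.

V_{base} = 168.9 mL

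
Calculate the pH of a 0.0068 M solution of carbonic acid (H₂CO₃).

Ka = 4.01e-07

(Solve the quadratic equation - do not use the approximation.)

x² + Ka×x - Ka×C = 0. Using quadratic formula: [H⁺] = 5.2019e-05

pH = 4.28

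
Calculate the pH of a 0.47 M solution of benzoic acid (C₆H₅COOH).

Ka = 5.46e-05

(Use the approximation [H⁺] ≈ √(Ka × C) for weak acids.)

[H⁺] = √(Ka × C) = √(5.46e-05 × 0.47) = 5.0658e-03. pH = -log(5.0658e-03)

pH = 2.30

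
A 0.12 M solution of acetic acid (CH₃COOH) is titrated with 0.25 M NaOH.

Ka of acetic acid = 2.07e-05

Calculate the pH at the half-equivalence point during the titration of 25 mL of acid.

At half-equivalence [HA] = [A⁻], so Henderson-Hasselbalch gives pH = pKa = -log(2.07e-05) = 4.68.

pH = pKa = 4.68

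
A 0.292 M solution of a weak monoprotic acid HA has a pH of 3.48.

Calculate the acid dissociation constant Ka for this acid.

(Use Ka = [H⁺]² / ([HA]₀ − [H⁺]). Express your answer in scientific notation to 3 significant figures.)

[H⁺] = 10^(−pH) = 10^(−3.48) = 3.311e-04 M. For HA ⇌ H⁺ + A⁻, Ka = [H⁺][A⁻]/[HA] = [H⁺]² / ([HA]₀ − [H⁺]) = (3.311e-04)² / (0.292 − 3.311e-04) = 3.76e-07.

K_a = 3.76e-07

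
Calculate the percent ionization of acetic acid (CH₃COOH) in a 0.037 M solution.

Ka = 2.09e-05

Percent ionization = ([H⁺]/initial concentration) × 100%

Using Ka equilibrium: x² + Ka×x - Ka×C = 0. Solving: [H⁺] = 8.6899e-04. Percent = (8.6899e-04/0.037) × 100

Percent ionization = 2.35%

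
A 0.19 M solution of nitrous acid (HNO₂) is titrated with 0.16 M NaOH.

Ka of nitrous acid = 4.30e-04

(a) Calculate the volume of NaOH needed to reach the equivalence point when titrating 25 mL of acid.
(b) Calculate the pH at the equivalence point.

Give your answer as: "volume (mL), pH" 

moles acid = 0.19 × 25/1000 = 0.00475 mol; V_base = moles/0.16 × 1000 = 29.7 mL. At equivalence only the conjugate base is present: [A⁻] = 0.00475/0.055 = 8.6857e-02 M. Kb = Kw/Ka = 2.33e-11; [OH⁻] = √(Kb × [A⁻]) = 1.4212e-06; pOH = 5.85; pH = 14 - pOH = 8.15.

V = 29.7 mL, pH = 8.15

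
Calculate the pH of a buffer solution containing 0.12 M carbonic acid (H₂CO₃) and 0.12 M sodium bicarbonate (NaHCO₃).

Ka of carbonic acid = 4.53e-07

pKa = -log(4.53e-07) = 6.34. pH = pKa + log([A⁻]/[HA]) = 6.34 + log(0.12/0.12)

pH = 6.34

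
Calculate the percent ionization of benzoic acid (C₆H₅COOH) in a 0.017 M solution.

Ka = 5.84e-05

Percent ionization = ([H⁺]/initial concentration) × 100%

Using Ka equilibrium: x² + Ka×x - Ka×C = 0. Solving: [H⁺] = 9.6762e-04. Percent = (9.6762e-04/0.017) × 100

Percent ionization = 5.69%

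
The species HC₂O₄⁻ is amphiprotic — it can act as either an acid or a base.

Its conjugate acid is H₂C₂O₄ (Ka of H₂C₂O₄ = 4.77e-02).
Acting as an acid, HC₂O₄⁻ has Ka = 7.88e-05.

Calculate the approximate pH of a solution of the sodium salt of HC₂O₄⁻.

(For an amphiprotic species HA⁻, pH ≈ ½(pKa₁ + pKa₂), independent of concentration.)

pKa₁ = -log(4.77e-02) = 1.32; pKa₂ = -log(7.88e-05) = 4.10. For an amphiprotic species, pH ≈ ½(pKa₁ + pKa₂) = ½(1.32 + 4.10) = 2.71.

pH = 2.71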